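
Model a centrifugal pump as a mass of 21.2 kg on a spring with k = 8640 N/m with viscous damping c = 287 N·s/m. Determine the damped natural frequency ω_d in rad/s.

19.0 rad/s

ω_n = √(k/m) = √(8640/21.2) = 20.19 rad/s.
Critical damping c_c = 2√(k·m) = 2√(8640 × 21.2) = 856.0 N·s/m, so ζ = c/c_c = 287/856.0 = 0.3353.
ω_d = ω_n√(1 − ζ²) = 20.19 × √(1 − 0.112) = 19.02 rad/s.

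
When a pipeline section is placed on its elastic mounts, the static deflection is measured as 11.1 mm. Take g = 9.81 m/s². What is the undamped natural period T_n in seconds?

0.211 s

ω_n = √(g/δ_st) = √(9.81/0.0111) = √883.8 = 29.73 rad/s.
T_n = 2π/ω_n = 6.283/29.73 = 0.2114 s.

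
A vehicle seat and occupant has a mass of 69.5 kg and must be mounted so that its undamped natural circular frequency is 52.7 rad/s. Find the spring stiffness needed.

k = m·ω_n² = 69.5 × 52.70² = 69.5 × 2777 = 193000 N/m.

193000 N/m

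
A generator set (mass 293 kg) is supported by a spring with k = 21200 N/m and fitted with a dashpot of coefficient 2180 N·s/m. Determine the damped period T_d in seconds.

ω_n = √(k/m) = √(21200/293) = 8.506 rad/s.
Critical damping c_c = 2√(k·m) = 2√(21200 × 293) = 4985 N·s/m, so ζ = c/c_c = 2180/4985 = 0.4373.
ω_d = ω_n√(1 − ζ²) = 8.506 × √(1 − 0.191) = 7.650 rad/s.
T_d = 2π/ω_d = 0.8214 s.

0.821 s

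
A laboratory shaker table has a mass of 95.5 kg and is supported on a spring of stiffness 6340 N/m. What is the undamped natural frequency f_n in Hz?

1.30 Hz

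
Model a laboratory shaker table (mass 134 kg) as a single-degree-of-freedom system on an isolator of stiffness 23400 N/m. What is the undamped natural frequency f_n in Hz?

ω_n = √(k/m) = √(23400/134) = √174.6 = 13.21 rad/s.
f_n = ω_n/(2π) = 13.21/6.283 = 2.103 Hz.

2.10 Hz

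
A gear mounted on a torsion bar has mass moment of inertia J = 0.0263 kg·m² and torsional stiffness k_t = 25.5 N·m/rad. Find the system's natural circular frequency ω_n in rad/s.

ω_n = √(k_t/J) = √(25.5/0.0263) = √969.6 = 31.14 rad/s.

31.1 rad/s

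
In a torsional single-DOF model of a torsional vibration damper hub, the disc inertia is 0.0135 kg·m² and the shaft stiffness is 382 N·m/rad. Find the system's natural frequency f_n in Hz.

ω_n = √(k_t/J) = √(382/0.0135) = √28300 = 168.2 rad/s.
f_n = ω_n/(2π) = 168.2/6.283 = 26.77 Hz.

26.8 Hz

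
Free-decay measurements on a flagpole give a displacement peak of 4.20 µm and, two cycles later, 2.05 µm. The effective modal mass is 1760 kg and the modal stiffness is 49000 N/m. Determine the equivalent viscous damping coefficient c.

1060 N·s/m

Logarithmic decrement δ = (1/n)·ln(x₀/x_n) = (1/2)·ln(4.20/2.05) = (1/2)·ln(2.049) = 0.3586.
ζ = δ/√(4π² + δ²) = 0.3586/√(39.48 + 0.129) = 0.3586/6.293 = 0.05698.
c = ζ · 2√(km) = 0.05698 × 2√(49000 × 1760) = 0.05698 × 18570 = 1058 N·s/m.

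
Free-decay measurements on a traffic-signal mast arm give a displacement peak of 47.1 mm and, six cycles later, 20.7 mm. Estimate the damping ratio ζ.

0.0218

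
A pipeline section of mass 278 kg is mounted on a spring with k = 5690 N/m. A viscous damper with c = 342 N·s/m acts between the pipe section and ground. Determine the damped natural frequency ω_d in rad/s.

4.48 rad/s

ω_n = √(k/m) = √(5690/278) = 4.524 rad/s.
Critical damping c_c = 2√(k·m) = 2√(5690 × 278) = 2515 N·s/m, so ζ = c/c_c = 342/2515 = 0.1360.
ω_d = ω_n√(1 − ζ²) = 4.524 × √(1 − 0.0185) = 4.482 rad/s.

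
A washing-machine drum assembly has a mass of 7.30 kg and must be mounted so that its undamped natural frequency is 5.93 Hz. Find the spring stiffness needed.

ω_n = 2πf_n = 2π × 5.93 = 37.26 rad/s.
k = m·ω_n² = 7.30 × 37.26² = 7.30 × 1388 = 10130 N/m.

10100 N/m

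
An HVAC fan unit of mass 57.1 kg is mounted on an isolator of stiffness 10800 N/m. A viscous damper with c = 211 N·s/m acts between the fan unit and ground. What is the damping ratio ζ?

ω_n = √(k/m) = √(10800/57.1) = 13.75 rad/s.
Critical damping c_c = 2√(k·m) = 2√(10800 × 57.1) = 1571 N·s/m, so ζ = c/c_c = 211/1571 = 0.1343.

0.134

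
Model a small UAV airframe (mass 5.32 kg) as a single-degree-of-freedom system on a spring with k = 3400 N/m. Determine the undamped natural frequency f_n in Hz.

ω_n = √(k/m) = √(3400/5.32) = √639.1 = 25.28 rad/s.
f_n = ω_n/(2π) = 25.28/6.283 = 4.023 Hz.

4.02 Hz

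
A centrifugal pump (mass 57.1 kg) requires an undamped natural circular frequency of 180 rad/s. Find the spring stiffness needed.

k = m·ω_n² = 57.1 × 180.0² = 57.1 × 32400 = 1850000 N/m.

1850000 N/m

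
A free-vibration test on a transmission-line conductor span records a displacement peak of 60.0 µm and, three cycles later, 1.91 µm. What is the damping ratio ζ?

0.180

Logarithmic decrement δ = (1/n)·ln(x₀/x_n) = (1/3)·ln(60.0/1.91) = (1/3)·ln(31.41) = 1.149.
ζ = δ/√(4π² + δ²) = 1.149/√(39.48 + 1.32) = 1.149/6.387 = 0.1799.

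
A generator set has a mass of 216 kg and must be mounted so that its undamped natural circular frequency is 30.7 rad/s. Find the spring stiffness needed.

204000 N/m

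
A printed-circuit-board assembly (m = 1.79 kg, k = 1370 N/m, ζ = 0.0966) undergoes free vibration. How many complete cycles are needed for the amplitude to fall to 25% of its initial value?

Logarithmic decrement δ = 2πζ/√(1 − ζ²) = 2π × 0.09660/√(1 − 0.00933) = 0.6098.
x_n/x₀ = e^(−nδ) ≤ 0.25; take ln: n ≥ ln(1/0.25)/δ = 1.386/0.6098 = 2.273.
So 3 complete cycles are required.

3 cycles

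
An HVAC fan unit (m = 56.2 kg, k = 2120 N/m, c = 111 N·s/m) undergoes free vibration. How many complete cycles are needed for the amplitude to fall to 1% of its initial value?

5 cycles

ζ = c/(2√(km)) = 111/(2√(2120 × 56.2)) = 111/690.3 = 0.1608.
Logarithmic decrement δ = 2πζ/√(1 − ζ²) = 2π × 0.1608/√(1 − 0.0259) = 1.024.
x_n/x₀ = e^(−nδ) ≤ 0.01; take ln: n ≥ ln(1/0.01)/δ = 4.605/1.024 = 4.499.
So 5 complete cycles are required.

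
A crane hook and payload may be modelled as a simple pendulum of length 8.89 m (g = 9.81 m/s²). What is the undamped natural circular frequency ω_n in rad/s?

1.05 rad/s

For a simple pendulum ω_n = √(g/L) = √(9.81/8.89) = √1.103 = 1.050 rad/s.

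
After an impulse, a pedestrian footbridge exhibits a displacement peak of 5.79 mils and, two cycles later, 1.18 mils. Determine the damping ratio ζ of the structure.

0.126

Logarithmic decrement δ = (1/n)·ln(x₀/x_n) = (1/2)·ln(5.79/1.18) = (1/2)·ln(4.907) = 0.7953.
ζ = δ/√(4π² + δ²) = 0.7953/√(39.48 + 0.633) = 0.7953/6.333 = 0.1256.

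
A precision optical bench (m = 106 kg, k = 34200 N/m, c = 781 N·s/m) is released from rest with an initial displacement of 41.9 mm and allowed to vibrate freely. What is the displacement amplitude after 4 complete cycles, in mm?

ζ = c/(2√(km)) = 781/(2√(34200 × 106)) = 781/3808 = 0.2051.
Logarithmic decrement δ = 2πζ/√(1 − ζ²) = 2π × 0.2051/√(1 − 0.0421) = 1.317.
After n cycles, x_n/x₀ = e^(−nδ), so x_4 = 41.9 × e^(−4 × 1.317) = 41.9 × 0.005161 = 0.2163 mm.

0.216 mm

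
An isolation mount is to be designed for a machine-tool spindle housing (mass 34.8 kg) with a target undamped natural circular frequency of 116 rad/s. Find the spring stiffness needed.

468000 N/m

k = m·ω_n² = 34.8 × 116.0² = 34.8 × 13460 = 468300 N/m.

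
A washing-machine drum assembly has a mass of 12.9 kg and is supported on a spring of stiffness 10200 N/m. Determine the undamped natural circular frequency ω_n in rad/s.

28.1 rad/s

ω_n = √(k/m) = √(10200/12.9) = √790.7 = 28.12 rad/s.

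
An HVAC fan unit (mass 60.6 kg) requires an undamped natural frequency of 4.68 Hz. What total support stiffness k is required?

52400 N/m

ω_n = 2πf_n = 2π × 4.68 = 29.41 rad/s.
k = m·ω_n² = 60.6 × 29.41² = 60.6 × 864.7 = 52400 N/m.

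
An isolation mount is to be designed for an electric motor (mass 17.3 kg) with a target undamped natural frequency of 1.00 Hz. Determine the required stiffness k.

ω_n = 2πf_n = 2π × 1.00 = 6.283 rad/s.
k = m·ω_n² = 17.3 × 6.283² = 17.3 × 39.48 = 683.0 N/m.

683 N/m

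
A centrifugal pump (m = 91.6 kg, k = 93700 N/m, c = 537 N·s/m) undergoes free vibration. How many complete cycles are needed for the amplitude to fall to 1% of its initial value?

ζ = c/(2√(km)) = 537/(2√(93700 × 91.6)) = 537/5859 = 0.09165.
Logarithmic decrement δ = 2πζ/√(1 − ζ²) = 2π × 0.09165/√(1 − 0.00840) = 0.5783.
x_n/x₀ = e^(−nδ) ≤ 0.01; take ln: n ≥ ln(1/0.01)/δ = 4.605/0.5783 = 7.964.
So 8 complete cycles are required.

8 cycles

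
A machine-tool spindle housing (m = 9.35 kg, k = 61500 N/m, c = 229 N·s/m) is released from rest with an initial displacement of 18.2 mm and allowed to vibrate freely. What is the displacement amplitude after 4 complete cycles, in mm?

0.392 mm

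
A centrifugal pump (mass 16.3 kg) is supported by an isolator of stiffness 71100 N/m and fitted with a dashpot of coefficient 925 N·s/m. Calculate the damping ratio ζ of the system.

0.430

ω_n = √(k/m) = √(71100/16.3) = 66.05 rad/s.
Critical damping c_c = 2√(k·m) = 2√(71100 × 16.3) = 2153 N·s/m, so ζ = c/c_c = 925/2153 = 0.4296.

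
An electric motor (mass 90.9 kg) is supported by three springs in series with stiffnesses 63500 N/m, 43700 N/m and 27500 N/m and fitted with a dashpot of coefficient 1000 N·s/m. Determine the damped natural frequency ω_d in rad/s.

10.8 rad/s

Series springs: 1/k_eq = 1/63500 + 1/43700 + 1/27500 = 7.499×10^-5, so k_eq = 13330 N/m.
ω_n = √(k_eq/m) = √(13330/90.9) = 12.11 rad/s.
Critical damping c_c = 2√(k_eq·m) = 2√(13330 × 90.9) = 2202 N·s/m, so ζ = c/c_c = 1000/2202 = 0.4542.
ω_d = ω_n√(1 − ζ²) = 12.11 × √(1 − 0.206) = 10.79 rad/s.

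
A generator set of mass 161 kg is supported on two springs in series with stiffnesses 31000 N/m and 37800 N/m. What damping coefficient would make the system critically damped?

3310 N·s/m

Series springs: 1/k_eq = 1/31000 + 1/37800 = 5.871×10^-5, so k_eq = 17030 N/m.
c_c = 2√(k_eq·m) = 2√(17030 × 161) = 2 × 1656 = 3312 N·s/m.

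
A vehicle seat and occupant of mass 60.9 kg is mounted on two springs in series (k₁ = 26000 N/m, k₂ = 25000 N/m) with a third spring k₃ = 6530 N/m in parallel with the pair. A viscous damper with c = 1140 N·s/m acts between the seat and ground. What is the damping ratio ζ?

Series pair: k_s = k₁k₂/(k₁+k₂) = (26000)(25000)/(26000 + 25000) = 12750 N/m. In parallel with k₃: k_eq = 12750 + 6530 = 19280 N/m.
ω_n = √(k_eq/m) = √(19280/60.9) = 17.79 rad/s.
Critical damping c_c = 2√(k_eq·m) = 2√(19280 × 60.9) = 2167 N·s/m, so ζ = c/c_c = 1140/2167 = 0.5261.

0.526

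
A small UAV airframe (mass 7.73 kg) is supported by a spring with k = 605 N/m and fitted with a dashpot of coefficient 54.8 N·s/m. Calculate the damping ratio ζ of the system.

ω_n = √(k/m) = √(605.0/7.73) = 8.847 rad/s.
Critical damping c_c = 2√(k·m) = 2√(605.0 × 7.73) = 136.8 N·s/m, so ζ = c/c_c = 54.8/136.8 = 0.4007.

0.401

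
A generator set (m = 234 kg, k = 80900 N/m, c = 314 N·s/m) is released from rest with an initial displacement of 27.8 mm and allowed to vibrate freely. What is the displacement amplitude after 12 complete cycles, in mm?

ζ = c/(2√(km)) = 314/(2√(80900 × 234)) = 314/8702 = 0.03608.
Logarithmic decrement δ = 2πζ/√(1 − ζ²) = 2π × 0.03608/√(1 − 0.00130) = 0.2269.
After n cycles, x_n/x₀ = e^(−nδ), so x_12 = 27.8 × e^(−12 × 0.2269) = 27.8 × 0.06571 = 1.827 mm.

1.83 mm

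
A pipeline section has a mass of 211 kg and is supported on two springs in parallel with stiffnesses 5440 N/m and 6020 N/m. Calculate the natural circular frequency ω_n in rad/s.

Parallel springs add: k_eq = 5440 + 6020 = 11460 N/m.
ω_n = √(k_eq/m) = √(11460/211) = √54.31 = 7.370 rad/s.

7.37 rad/s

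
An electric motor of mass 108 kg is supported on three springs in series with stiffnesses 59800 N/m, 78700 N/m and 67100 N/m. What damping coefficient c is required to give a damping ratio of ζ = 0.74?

2310 N·s/m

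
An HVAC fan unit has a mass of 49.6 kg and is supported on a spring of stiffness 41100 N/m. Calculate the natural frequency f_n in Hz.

4.58 Hz

ω_n = √(k/m) = √(41100/49.6) = √828.6 = 28.79 rad/s.
f_n = ω_n/(2π) = 28.79/6.283 = 4.581 Hz.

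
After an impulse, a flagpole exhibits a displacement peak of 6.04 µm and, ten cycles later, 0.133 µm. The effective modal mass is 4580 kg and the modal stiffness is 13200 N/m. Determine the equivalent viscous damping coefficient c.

Logarithmic decrement δ = (1/n)·ln(x₀/x_n) = (1/10)·ln(6.04/0.133) = (1/10)·ln(45.41) = 0.3816.
ζ = δ/√(4π² + δ²) = 0.3816/√(39.48 + 0.146) = 0.3816/6.295 = 0.06062.
c = ζ · 2√(km) = 0.06062 × 2√(13200 × 4580) = 0.06062 × 15550 = 942.7 N·s/m.

943 N·s/m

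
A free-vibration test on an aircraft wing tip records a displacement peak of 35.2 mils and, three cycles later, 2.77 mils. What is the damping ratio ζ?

Logarithmic decrement δ = (1/n)·ln(x₀/x_n) = (1/3)·ln(35.2/2.77) = (1/3)·ln(12.71) = 0.8474.
ζ = δ/√(4π² + δ²) = 0.8474/√(39.48 + 0.718) = 0.8474/6.340 = 0.1337.

0.134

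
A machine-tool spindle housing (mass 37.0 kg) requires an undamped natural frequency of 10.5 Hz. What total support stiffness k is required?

ω_n = 2πf_n = 2π × 10.5 = 65.97 rad/s.
k = m·ω_n² = 37.0 × 65.97² = 37.0 × 4352 = 161000 N/m.

161000 N/m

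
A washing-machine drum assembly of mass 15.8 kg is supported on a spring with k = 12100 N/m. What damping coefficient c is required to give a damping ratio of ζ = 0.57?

c_c = 2√(k·m) = 2√(12100 × 15.8) = 874.5 N·s/m.
c = ζ·c_c = 0.57 × 874.5 = 498.5 N·s/m.

498 N·s/m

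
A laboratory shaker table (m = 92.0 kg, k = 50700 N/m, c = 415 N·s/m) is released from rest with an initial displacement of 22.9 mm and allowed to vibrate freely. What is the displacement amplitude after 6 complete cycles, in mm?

ζ = c/(2√(km)) = 415/(2√(50700 × 92.0)) = 415/4319 = 0.09608.
Logarithmic decrement δ = 2πζ/√(1 − ζ²) = 2π × 0.09608/√(1 − 0.00923) = 0.6065.
After n cycles, x_n/x₀ = e^(−nδ), so x_6 = 22.9 × e^(−6 × 0.6065) = 22.9 × 0.02628 = 0.6019 mm.

0.602 mm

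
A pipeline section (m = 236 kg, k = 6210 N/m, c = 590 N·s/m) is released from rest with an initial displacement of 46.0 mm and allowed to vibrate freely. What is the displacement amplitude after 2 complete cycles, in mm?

ζ = c/(2√(km)) = 590/(2√(6210 × 236)) = 590/2421 = 0.2437.
Logarithmic decrement δ = 2πζ/√(1 − ζ²) = 2π × 0.2437/√(1 − 0.0594) = 1.579.
After n cycles, x_n/x₀ = e^(−nδ), so x_2 = 46.0 × e^(−2 × 1.579) = 46.0 × 0.04254 = 1.957 mm.

1.96 mm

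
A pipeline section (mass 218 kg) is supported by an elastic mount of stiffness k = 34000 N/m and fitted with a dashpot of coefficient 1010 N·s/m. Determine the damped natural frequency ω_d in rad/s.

ω_n = √(k/m) = √(34000/218) = 12.49 rad/s.
Critical damping c_c = 2√(k·m) = 2√(34000 × 218) = 5445 N·s/m, so ζ = c/c_c = 1010/5445 = 0.1855.
ω_d = ω_n√(1 − ζ²) = 12.49 × √(1 − 0.0344) = 12.27 rad/s.

12.3 rad/s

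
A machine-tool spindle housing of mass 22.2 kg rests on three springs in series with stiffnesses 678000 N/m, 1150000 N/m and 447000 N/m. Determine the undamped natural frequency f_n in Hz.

Series springs: 1/k_eq = 1/678000 + 1/1150000 + 1/447000 = 4.582×10^-6, so k_eq = 218300 N/m.
ω_n = √(k_eq/m) = √(218300/22.2) = √9832 = 99.15 rad/s.
f_n = ω_n/(2π) = 99.15/6.283 = 15.78 Hz.

15.8 Hz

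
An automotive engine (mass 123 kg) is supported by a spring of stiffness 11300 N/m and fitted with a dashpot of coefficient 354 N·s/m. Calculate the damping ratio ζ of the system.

0.150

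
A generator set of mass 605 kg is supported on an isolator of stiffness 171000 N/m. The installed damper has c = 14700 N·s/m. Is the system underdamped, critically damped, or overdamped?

underdamped

c_c = 2√(k·m) = 20340 N·s/m; ζ = c/c_c = 14700/20340 = 0.723.
Since ζ < 1 the system is underdamped.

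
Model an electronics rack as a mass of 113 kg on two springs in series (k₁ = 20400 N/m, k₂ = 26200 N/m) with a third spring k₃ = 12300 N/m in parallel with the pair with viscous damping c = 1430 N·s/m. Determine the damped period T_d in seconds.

Series pair: k_s = k₁k₂/(k₁+k₂) = (20400)(26200)/(20400 + 26200) = 11470 N/m. In parallel with k₃: k_eq = 11470 + 12300 = 23770 N/m.
ω_n = √(k_eq/m) = √(23770/113) = 14.50 rad/s.
Critical damping c_c = 2√(k_eq·m) = 2√(23770 × 113) = 3278 N·s/m, so ζ = c/c_c = 1430/3278 = 0.4363.
ω_d = ω_n√(1 − ζ²) = 14.50 × √(1 − 0.190) = 13.05 rad/s.
T_d = 2π/ω_d = 0.4815 s.

0.481 s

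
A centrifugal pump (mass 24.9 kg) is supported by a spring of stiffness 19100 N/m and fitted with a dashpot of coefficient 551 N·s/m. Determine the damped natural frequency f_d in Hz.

4.04 Hz

ω_n = √(k/m) = √(19100/24.9) = 27.70 rad/s.
Critical damping c_c = 2√(k·m) = 2√(19100 × 24.9) = 1379 N·s/m, so ζ = c/c_c = 551/1379 = 0.3995.
ω_d = ω_n√(1 − ζ²) = 27.70 × √(1 − 0.160) = 25.39 rad/s.
f_d = ω_d/(2π) = 4.041 Hz.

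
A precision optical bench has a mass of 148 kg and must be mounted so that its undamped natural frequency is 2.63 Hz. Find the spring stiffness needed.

40400 N/m

ω_n = 2πf_n = 2π × 2.63 = 16.52 rad/s.
k = m·ω_n² = 148 × 16.52² = 148 × 273.1 = 40410 N/m.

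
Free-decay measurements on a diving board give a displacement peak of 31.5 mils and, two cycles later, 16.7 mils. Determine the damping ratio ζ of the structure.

0.0504

Logarithmic decrement δ = (1/n)·ln(x₀/x_n) = (1/2)·ln(31.5/16.7) = (1/2)·ln(1.886) = 0.3173.
ζ = δ/√(4π² + δ²) = 0.3173/√(39.48 + 0.101) = 0.3173/6.291 = 0.05043.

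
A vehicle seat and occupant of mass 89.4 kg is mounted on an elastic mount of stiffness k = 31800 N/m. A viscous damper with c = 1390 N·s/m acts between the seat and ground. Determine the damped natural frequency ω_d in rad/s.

ω_n = √(k/m) = √(31800/89.4) = 18.86 rad/s.
Critical damping c_c = 2√(k·m) = 2√(31800 × 89.4) = 3372 N·s/m, so ζ = c/c_c = 1390/3372 = 0.4122.
ω_d = ω_n√(1 − ζ²) = 18.86 × √(1 − 0.170) = 17.18 rad/s.

17.2 rad/s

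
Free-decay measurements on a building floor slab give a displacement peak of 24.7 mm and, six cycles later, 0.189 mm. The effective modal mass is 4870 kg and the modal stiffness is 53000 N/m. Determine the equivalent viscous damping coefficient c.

Logarithmic decrement δ = (1/n)·ln(x₀/x_n) = (1/6)·ln(24.7/0.189) = (1/6)·ln(130.7) = 0.8121.
ζ = δ/√(4π² + δ²) = 0.8121/√(39.48 + 0.660) = 0.8121/6.335 = 0.1282.
c = ζ · 2√(km) = 0.1282 × 2√(53000 × 4870) = 0.1282 × 32130 = 4119 N·s/m.

4120 N·s/m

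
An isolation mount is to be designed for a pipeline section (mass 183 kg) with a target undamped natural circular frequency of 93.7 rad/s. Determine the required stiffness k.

1610000 N/m

k = m·ω_n² = 183 × 93.70² = 183 × 8780 = 1607000 N/m.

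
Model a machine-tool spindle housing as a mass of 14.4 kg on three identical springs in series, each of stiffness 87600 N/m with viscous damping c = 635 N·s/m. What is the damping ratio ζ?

Series springs: 1/k_eq = 3/87600, so k_eq = 87600/3 = 29200 N/m.
ω_n = √(k_eq/m) = √(29200/14.4) = 45.03 rad/s.
Critical damping c_c = 2√(k_eq·m) = 2√(29200 × 14.4) = 1297 N·s/m, so ζ = c/c_c = 635/1297 = 0.4896.

0.490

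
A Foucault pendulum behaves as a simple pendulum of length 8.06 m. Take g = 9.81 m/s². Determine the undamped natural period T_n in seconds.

For a simple pendulum ω_n = √(g/L) = √(9.81/8.06) = √1.217 = 1.103 rad/s.
T_n = 2π/ω_n = 6.283/1.103 = 5.695 s.

5.70 s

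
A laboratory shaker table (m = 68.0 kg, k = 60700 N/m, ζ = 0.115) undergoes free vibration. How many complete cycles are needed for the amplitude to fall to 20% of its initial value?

3 cycles

Logarithmic decrement δ = 2πζ/√(1 − ζ²) = 2π × 0.1150/√(1 − 0.0132) = 0.7274.
x_n/x₀ = e^(−nδ) ≤ 0.2; take ln: n ≥ ln(1/0.2)/δ = 1.609/0.7274 = 2.213.
So 3 complete cycles are required.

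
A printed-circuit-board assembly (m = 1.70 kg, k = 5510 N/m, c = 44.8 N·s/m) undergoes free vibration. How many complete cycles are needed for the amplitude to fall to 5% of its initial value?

3 cycles

ζ = c/(2√(km)) = 44.8/(2√(5510 × 1.70)) = 44.8/193.6 = 0.2314.
Logarithmic decrement δ = 2πζ/√(1 − ζ²) = 2π × 0.2314/√(1 − 0.0536) = 1.495.
x_n/x₀ = e^(−nδ) ≤ 0.05; take ln: n ≥ ln(1/0.05)/δ = 2.996/1.495 = 2.004.
So 3 complete cycles are required.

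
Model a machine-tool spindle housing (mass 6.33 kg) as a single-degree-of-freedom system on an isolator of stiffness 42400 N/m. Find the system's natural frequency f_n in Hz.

ω_n = √(k/m) = √(42400/6.33) = √6698 = 81.84 rad/s.
f_n = ω_n/(2π) = 81.84/6.283 = 13.03 Hz.

13.0 Hz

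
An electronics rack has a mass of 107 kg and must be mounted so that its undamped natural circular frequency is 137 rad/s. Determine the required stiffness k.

k = m·ω_n² = 107 × 137.0² = 107 × 18770 = 2008000 N/m.

2010000 N/m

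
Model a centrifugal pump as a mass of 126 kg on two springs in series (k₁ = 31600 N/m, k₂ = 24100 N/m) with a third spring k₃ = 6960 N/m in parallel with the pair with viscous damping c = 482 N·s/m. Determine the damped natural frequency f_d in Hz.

Series pair: k_s = k₁k₂/(k₁+k₂) = (31600)(24100)/(31600 + 24100) = 13670 N/m. In parallel with k₃: k_eq = 13670 + 6960 = 20630 N/m.
ω_n = √(k_eq/m) = √(20630/126) = 12.80 rad/s.
Critical damping c_c = 2√(k_eq·m) = 2√(20630 × 126) = 3225 N·s/m, so ζ = c/c_c = 482/3225 = 0.1495.
ω_d = ω_n√(1 − ζ²) = 12.80 × √(1 − 0.0223) = 12.65 rad/s.
f_d = ω_d/(2π) = 2.014 Hz.

2.01 Hz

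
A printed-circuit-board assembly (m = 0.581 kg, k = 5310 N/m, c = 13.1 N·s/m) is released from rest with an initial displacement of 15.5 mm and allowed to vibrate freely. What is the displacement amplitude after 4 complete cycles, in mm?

0.784 mm

ζ = c/(2√(km)) = 13.1/(2√(5310 × 0.581)) = 13.1/111.1 = 0.1179.
Logarithmic decrement δ = 2πζ/√(1 − ζ²) = 2π × 0.1179/√(1 − 0.0139) = 0.7462.
After n cycles, x_n/x₀ = e^(−nδ), so x_4 = 15.5 × e^(−4 × 0.7462) = 15.5 × 0.05056 = 0.7837 mm.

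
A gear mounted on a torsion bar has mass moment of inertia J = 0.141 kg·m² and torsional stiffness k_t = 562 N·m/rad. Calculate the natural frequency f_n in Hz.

10.0 Hz

ω_n = √(k_t/J) = √(562/0.141) = √3986 = 63.13 rad/s.
f_n = ω_n/(2π) = 63.13/6.283 = 10.05 Hz.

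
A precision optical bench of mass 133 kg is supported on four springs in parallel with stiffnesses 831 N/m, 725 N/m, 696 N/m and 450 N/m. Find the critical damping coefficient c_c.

Parallel springs add: k_eq = 831 + 725 + 696 + 450 = 2702 N/m.
c_c = 2√(k_eq·m) = 2√(2702 × 133) = 2 × 599.5 = 1199 N·s/m.

1200 N·s/m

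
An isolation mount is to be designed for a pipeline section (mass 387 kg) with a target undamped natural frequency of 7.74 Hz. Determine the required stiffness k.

ω_n = 2πf_n = 2π × 7.74 = 48.63 rad/s.
k = m·ω_n² = 387 × 48.63² = 387 × 2365 = 915300 N/m.

915000 N/m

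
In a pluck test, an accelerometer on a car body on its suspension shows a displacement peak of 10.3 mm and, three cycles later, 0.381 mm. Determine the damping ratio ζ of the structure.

0.172

Logarithmic decrement δ = (1/n)·ln(x₀/x_n) = (1/3)·ln(10.3/0.381) = (1/3)·ln(27.03) = 1.099.
ζ = δ/√(4π² + δ²) = 1.099/√(39.48 + 1.21) = 1.099/6.379 = 0.1723.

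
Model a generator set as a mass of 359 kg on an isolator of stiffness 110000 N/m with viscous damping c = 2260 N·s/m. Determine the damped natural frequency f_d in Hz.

ω_n = √(k/m) = √(110000/359) = 17.50 rad/s.
Critical damping c_c = 2√(k·m) = 2√(110000 × 359) = 12570 N·s/m, so ζ = c/c_c = 2260/12570 = 0.1798.
ω_d = ω_n√(1 − ζ²) = 17.50 × √(1 − 0.0323) = 17.22 rad/s.
f_d = ω_d/(2π) = 2.741 Hz.

2.74 Hz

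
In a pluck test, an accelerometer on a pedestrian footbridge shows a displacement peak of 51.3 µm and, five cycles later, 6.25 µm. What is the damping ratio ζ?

Logarithmic decrement δ = (1/n)·ln(x₀/x_n) = (1/5)·ln(51.3/6.25) = (1/5)·ln(8.208) = 0.4210.
ζ = δ/√(4π² + δ²) = 0.4210/√(39.48 + 0.177) = 0.4210/6.297 = 0.06686.

0.0669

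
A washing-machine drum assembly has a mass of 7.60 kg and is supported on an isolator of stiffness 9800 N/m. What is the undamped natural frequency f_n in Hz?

5.72 Hz

ω_n = √(k/m) = √(9800/7.60) = √1289 = 35.91 rad/s.
f_n = ω_n/(2π) = 35.91/6.283 = 5.715 Hz.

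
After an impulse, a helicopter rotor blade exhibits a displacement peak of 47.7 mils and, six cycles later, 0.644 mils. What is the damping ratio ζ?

0.113

Logarithmic decrement δ = (1/n)·ln(x₀/x_n) = (1/6)·ln(47.7/0.644) = (1/6)·ln(74.07) = 0.7175.
ζ = δ/√(4π² + δ²) = 0.7175/√(39.48 + 0.515) = 0.7175/6.324 = 0.1135.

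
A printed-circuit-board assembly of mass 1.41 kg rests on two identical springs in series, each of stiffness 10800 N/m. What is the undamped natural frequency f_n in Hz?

9.85 Hz

Series springs: 1/k_eq = 2/10800, so k_eq = 10800/2 = 5400 N/m.
ω_n = √(k_eq/m) = √(5400/1.41) = √3830 = 61.89 rad/s.
f_n = ω_n/(2π) = 61.89/6.283 = 9.849 Hz.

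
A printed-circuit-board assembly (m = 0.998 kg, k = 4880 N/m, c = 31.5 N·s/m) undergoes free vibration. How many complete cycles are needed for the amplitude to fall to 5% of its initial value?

ζ = c/(2√(km)) = 31.5/(2√(4880 × 0.998)) = 31.5/139.6 = 0.2257.
Logarithmic decrement δ = 2πζ/√(1 − ζ²) = 2π × 0.2257/√(1 − 0.0509) = 1.456.
x_n/x₀ = e^(−nδ) ≤ 0.05; take ln: n ≥ ln(1/0.05)/δ = 2.996/1.456 = 2.058.
So 3 complete cycles are required.

3 cycles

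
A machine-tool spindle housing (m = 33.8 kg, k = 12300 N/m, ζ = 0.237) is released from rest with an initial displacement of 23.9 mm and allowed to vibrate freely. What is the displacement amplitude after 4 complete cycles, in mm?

0.0520 mm

Logarithmic decrement δ = 2πζ/√(1 − ζ²) = 2π × 0.2370/√(1 − 0.0562) = 1.533.
After n cycles, x_n/x₀ = e^(−nδ), so x_4 = 23.9 × e^(−4 × 1.533) = 23.9 × 0.002174 = 0.05196 mm.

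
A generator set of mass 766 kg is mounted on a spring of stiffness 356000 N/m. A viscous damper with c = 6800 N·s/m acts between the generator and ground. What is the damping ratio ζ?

ω_n = √(k/m) = √(356000/766) = 21.56 rad/s.
Critical damping c_c = 2√(k·m) = 2√(356000 × 766) = 33030 N·s/m, so ζ = c/c_c = 6800/33030 = 0.2059.

0.206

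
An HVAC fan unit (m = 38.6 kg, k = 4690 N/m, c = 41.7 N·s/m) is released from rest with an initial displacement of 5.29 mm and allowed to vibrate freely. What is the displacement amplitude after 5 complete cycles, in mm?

1.13 mm

ζ = c/(2√(km)) = 41.7/(2√(4690 × 38.6)) = 41.7/851.0 = 0.04900.
Logarithmic decrement δ = 2πζ/√(1 − ζ²) = 2π × 0.04900/√(1 − 0.00240) = 0.3083.
After n cycles, x_n/x₀ = e^(−nδ), so x_5 = 5.29 × e^(−5 × 0.3083) = 5.29 × 0.2141 = 1.133 mm.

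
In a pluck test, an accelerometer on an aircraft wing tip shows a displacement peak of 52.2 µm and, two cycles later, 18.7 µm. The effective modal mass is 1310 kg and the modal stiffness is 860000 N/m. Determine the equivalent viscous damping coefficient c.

5470 N·s/m

Logarithmic decrement δ = (1/n)·ln(x₀/x_n) = (1/2)·ln(52.2/18.7) = (1/2)·ln(2.791) = 0.5133.
ζ = δ/√(4π² + δ²) = 0.5133/√(39.48 + 0.263) = 0.5133/6.304 = 0.08142.
c = ζ · 2√(km) = 0.08142 × 2√(860000 × 1310) = 0.08142 × 67130 = 5466 N·s/m.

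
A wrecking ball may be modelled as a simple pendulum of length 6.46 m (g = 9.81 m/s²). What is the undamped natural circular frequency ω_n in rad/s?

For a simple pendulum ω_n = √(g/L) = √(9.81/6.46) = √1.519 = 1.232 rad/s.

1.23 rad/s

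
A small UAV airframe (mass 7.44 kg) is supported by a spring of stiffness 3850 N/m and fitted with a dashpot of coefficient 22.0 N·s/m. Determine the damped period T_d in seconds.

ω_n = √(k/m) = √(3850/7.44) = 22.75 rad/s.
Critical damping c_c = 2√(k·m) = 2√(3850 × 7.44) = 338.5 N·s/m, so ζ = c/c_c = 22.0/338.5 = 0.06499.
ω_d = ω_n√(1 − ζ²) = 22.75 × √(1 − 0.00422) = 22.70 rad/s.
T_d = 2π/ω_d = 0.2768 s.

0.277 s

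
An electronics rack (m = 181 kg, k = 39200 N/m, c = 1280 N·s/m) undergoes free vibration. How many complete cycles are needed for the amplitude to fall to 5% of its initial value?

ζ = c/(2√(km)) = 1280/(2√(39200 × 181)) = 1280/5327 = 0.2403.
Logarithmic decrement δ = 2πζ/√(1 − ζ²) = 2π × 0.2403/√(1 − 0.0577) = 1.555.
x_n/x₀ = e^(−nδ) ≤ 0.05; take ln: n ≥ ln(1/0.05)/δ = 2.996/1.555 = 1.926.
So 2 complete cycles are required.

2 cycles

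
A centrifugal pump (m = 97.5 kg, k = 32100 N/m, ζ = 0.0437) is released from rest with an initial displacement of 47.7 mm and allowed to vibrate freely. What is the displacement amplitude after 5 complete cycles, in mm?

Logarithmic decrement δ = 2πζ/√(1 − ζ²) = 2π × 0.04370/√(1 − 0.00191) = 0.2748.
After n cycles, x_n/x₀ = e^(−nδ), so x_5 = 47.7 × e^(−5 × 0.2748) = 47.7 × 0.2530 = 12.07 mm.

12.1 mm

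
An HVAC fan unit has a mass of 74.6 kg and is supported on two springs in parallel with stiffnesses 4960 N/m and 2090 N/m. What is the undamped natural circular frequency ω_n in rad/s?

9.72 rad/s

Parallel springs add: k_eq = 4960 + 2090 = 7050 N/m.
ω_n = √(k_eq/m) = √(7050/74.6) = √94.50 = 9.721 rad/s.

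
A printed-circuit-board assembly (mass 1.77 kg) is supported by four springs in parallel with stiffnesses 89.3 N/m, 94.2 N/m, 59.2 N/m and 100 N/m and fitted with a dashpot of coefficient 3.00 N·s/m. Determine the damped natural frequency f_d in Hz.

2.21 Hz

Parallel springs add: k_eq = 89.3 + 94.2 + 59.2 + 100 = 342.7 N/m.
ω_n = √(k_eq/m) = √(342.7/1.77) = 13.91 rad/s.
Critical damping c_c = 2√(k_eq·m) = 2√(342.7 × 1.77) = 49.26 N·s/m, so ζ = c/c_c = 3.00/49.26 = 0.06090.
ω_d = ω_n√(1 − ζ²) = 13.91 × √(1 − 0.00371) = 13.89 rad/s.
f_d = ω_d/(2π) = 2.210 Hz.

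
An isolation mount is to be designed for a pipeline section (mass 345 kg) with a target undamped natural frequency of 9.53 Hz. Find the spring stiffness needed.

1240000 N/m

ω_n = 2πf_n = 2π × 9.53 = 59.88 rad/s.
k = m·ω_n² = 345 × 59.88² = 345 × 3585 = 1237000 N/m.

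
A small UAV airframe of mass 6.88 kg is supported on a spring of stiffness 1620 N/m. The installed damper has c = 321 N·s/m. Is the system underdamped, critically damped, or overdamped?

overdamped

c_c = 2√(k·m) = 211.1 N·s/m; ζ = c/c_c = 321/211.1 = 1.52.
Since ζ > 1 the system is overdamped.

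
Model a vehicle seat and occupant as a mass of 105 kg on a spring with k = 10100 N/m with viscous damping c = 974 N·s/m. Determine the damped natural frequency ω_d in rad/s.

8.64 rad/s

ω_n = √(k/m) = √(10100/105) = 9.808 rad/s.
Critical damping c_c = 2√(k·m) = 2√(10100 × 105) = 2060 N·s/m, so ζ = c/c_c = 974/2060 = 0.4729.
ω_d = ω_n√(1 − ζ²) = 9.808 × √(1 − 0.224) = 8.642 rad/s.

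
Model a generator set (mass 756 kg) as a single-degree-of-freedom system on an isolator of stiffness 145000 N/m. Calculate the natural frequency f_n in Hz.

2.20 Hz

ω_n = √(k/m) = √(145000/756) = √191.8 = 13.85 rad/s.
f_n = ω_n/(2π) = 13.85/6.283 = 2.204 Hz.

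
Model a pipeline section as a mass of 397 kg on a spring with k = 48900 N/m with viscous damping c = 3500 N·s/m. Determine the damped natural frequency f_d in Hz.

ω_n = √(k/m) = √(48900/397) = 11.10 rad/s.
Critical damping c_c = 2√(k·m) = 2√(48900 × 397) = 8812 N·s/m, so ζ = c/c_c = 3500/8812 = 0.3972.
ω_d = ω_n√(1 − ζ²) = 11.10 × √(1 − 0.158) = 10.19 rad/s.
f_d = ω_d/(2π) = 1.621 Hz.

1.62 Hz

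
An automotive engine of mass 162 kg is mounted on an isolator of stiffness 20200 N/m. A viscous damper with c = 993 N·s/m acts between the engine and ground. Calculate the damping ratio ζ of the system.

ω_n = √(k/m) = √(20200/162) = 11.17 rad/s.
Critical damping c_c = 2√(k·m) = 2√(20200 × 162) = 3618 N·s/m, so ζ = c/c_c = 993/3618 = 0.2745.

0.274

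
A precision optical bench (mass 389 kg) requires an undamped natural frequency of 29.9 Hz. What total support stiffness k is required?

13700000 N/m

ω_n = 2πf_n = 2π × 29.9 = 187.9 rad/s.
k = m·ω_n² = 389 × 187.9² = 389 × 35290 = 13730000 N/m.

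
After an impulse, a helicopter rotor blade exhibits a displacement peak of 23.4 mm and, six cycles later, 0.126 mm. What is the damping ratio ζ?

0.137

Logarithmic decrement δ = (1/n)·ln(x₀/x_n) = (1/6)·ln(23.4/0.126) = (1/6)·ln(185.7) = 0.8707.
ζ = δ/√(4π² + δ²) = 0.8707/√(39.48 + 0.758) = 0.8707/6.343 = 0.1373.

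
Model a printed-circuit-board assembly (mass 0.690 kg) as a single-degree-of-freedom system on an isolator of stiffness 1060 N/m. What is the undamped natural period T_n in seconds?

0.160 s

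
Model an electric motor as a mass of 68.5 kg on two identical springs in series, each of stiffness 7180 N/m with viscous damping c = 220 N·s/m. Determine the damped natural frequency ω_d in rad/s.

7.06 rad/s

Series springs: 1/k_eq = 2/7180, so k_eq = 7180/2 = 3590 N/m.
ω_n = √(k_eq/m) = √(3590/68.5) = 7.239 rad/s.
Critical damping c_c = 2√(k_eq·m) = 2√(3590 × 68.5) = 991.8 N·s/m, so ζ = c/c_c = 220/991.8 = 0.2218.
ω_d = ω_n√(1 − ζ²) = 7.239 × √(1 − 0.0492) = 7.059 rad/s.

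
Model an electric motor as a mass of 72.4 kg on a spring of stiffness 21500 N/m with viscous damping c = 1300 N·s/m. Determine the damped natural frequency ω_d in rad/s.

ω_n = √(k/m) = √(21500/72.4) = 17.23 rad/s.
Critical damping c_c = 2√(k·m) = 2√(21500 × 72.4) = 2495 N·s/m, so ζ = c/c_c = 1300/2495 = 0.5210.
ω_d = ω_n√(1 − ζ²) = 17.23 × √(1 − 0.271) = 14.71 rad/s.

14.7 rad/s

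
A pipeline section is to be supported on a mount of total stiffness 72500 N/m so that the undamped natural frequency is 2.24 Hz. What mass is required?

366 kg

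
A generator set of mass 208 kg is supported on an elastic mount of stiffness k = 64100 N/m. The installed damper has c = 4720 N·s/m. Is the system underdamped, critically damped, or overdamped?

c_c = 2√(k·m) = 7303 N·s/m; ζ = c/c_c = 4720/7303 = 0.646.
Since ζ < 1 the system is underdamped.

underdamped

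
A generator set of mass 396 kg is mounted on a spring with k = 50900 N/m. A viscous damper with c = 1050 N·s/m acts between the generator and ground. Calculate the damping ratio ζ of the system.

ω_n = √(k/m) = √(50900/396) = 11.34 rad/s.
Critical damping c_c = 2√(k·m) = 2√(50900 × 396) = 8979 N·s/m, so ζ = c/c_c = 1050/8979 = 0.1169.

0.117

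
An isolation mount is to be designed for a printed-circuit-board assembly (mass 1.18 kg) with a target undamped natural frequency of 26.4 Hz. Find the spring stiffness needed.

32500 N/m

ω_n = 2πf_n = 2π × 26.4 = 165.9 rad/s.
k = m·ω_n² = 1.18 × 165.9² = 1.18 × 27510 = 32470 N/m.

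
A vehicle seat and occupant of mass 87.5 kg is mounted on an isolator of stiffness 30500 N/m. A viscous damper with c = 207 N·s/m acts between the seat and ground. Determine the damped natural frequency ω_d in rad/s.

18.6 rad/s

ω_n = √(k/m) = √(30500/87.5) = 18.67 rad/s.
Critical damping c_c = 2√(k·m) = 2√(30500 × 87.5) = 3267 N·s/m, so ζ = c/c_c = 207/3267 = 0.06336.
ω_d = ω_n√(1 − ζ²) = 18.67 × √(1 − 0.00401) = 18.63 rad/s.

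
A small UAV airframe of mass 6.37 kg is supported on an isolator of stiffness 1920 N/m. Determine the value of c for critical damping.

c_c = 2√(k·m) = 2√(1920 × 6.37) = 2 × 110.6 = 221.2 N·s/m.

221 N·s/m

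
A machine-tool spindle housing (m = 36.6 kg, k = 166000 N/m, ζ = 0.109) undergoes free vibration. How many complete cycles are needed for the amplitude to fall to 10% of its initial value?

Logarithmic decrement δ = 2πζ/√(1 − ζ²) = 2π × 0.1090/√(1 − 0.0119) = 0.6890.
x_n/x₀ = e^(−nδ) ≤ 0.1; take ln: n ≥ ln(1/0.1)/δ = 2.303/0.6890 = 3.342.
So 4 complete cycles are required.

4 cycles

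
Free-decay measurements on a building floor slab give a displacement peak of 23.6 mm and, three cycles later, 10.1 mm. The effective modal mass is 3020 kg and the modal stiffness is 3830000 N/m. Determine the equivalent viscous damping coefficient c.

9680 N·s/m

Logarithmic decrement δ = (1/n)·ln(x₀/x_n) = (1/3)·ln(23.6/10.1) = (1/3)·ln(2.337) = 0.2829.
ζ = δ/√(4π² + δ²) = 0.2829/√(39.48 + 0.0800) = 0.2829/6.290 = 0.04498.
c = ζ · 2√(km) = 0.04498 × 2√(3830000 × 3020) = 0.04498 × 215100 = 9675 N·s/m.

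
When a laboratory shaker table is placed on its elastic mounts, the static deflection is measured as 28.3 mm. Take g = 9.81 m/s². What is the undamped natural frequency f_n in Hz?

ω_n = √(g/δ_st) = √(9.81/0.0283) = √346.6 = 18.62 rad/s.
f_n = ω_n/(2π) = 18.62/6.283 = 2.963 Hz.

2.96 Hz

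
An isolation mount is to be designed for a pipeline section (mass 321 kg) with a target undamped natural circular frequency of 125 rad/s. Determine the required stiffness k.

5020000 N/m

k = m·ω_n² = 321 × 125.0² = 321 × 15620 = 5016000 N/m.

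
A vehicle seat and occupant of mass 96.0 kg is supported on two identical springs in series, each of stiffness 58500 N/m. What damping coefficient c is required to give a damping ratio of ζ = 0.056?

Series springs: 1/k_eq = 2/58500, so k_eq = 58500/2 = 29250 N/m.
c_c = 2√(k_eq·m) = 2√(29250 × 96.0) = 3351 N·s/m.
c = ζ·c_c = 0.056 × 3351 = 187.7 N·s/m.

188 N·s/m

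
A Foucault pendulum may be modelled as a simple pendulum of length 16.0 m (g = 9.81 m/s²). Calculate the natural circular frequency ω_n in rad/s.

For a simple pendulum ω_n = √(g/L) = √(9.81/16.0) = √0.6131 = 0.7830 rad/s.

0.783 rad/s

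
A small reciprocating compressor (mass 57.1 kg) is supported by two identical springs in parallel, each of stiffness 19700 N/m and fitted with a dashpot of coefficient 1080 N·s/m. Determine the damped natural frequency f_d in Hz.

3.90 Hz

Parallel springs add: k_eq = 2 × 19700 = 39400 N/m.
ω_n = √(k_eq/m) = √(39400/57.1) = 26.27 rad/s.
Critical damping c_c = 2√(k_eq·m) = 2√(39400 × 57.1) = 3000 N·s/m, so ζ = c/c_c = 1080/3000 = 0.3600.
ω_d = ω_n√(1 − ζ²) = 26.27 × √(1 − 0.130) = 24.51 rad/s.
f_d = ω_d/(2π) = 3.900 Hz.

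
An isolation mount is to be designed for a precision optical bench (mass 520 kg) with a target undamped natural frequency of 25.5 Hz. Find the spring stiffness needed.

ω_n = 2πf_n = 2π × 25.5 = 160.2 rad/s.
k = m·ω_n² = 520 × 160.2² = 520 × 25670 = 13350000 N/m.

13300000 N/m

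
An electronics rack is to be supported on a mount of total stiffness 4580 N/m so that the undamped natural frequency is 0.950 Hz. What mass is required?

129 kg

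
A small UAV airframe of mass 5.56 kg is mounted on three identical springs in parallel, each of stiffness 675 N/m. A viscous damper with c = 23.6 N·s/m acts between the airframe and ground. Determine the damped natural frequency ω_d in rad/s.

19.0 rad/s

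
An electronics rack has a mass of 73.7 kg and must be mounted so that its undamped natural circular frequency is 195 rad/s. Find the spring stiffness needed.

2800000 N/m

k = m·ω_n² = 73.7 × 195.0² = 73.7 × 38020 = 2802000 N/m.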